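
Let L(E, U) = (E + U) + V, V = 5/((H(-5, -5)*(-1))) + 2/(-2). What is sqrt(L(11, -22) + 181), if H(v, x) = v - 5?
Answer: sqrt(678)/2 ≈ 13.019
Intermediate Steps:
H(v, x) = -5 + v
V = -1/2 (V = 5/(((-5 - 5)*(-1))) + 2/(-2) = 5/((-10*(-1))) + 2*(-1/2) = 5/10 - 1 = 5*(1/10) - 1 = 1/2 - 1 = -1/2 ≈ -0.50000)
L(E, U) = -1/2 + E + U (L(E, U) = (E + U) - 1/2 = -1/2 + E + U)
sqrt(L(11, -22) + 181) = sqrt((-1/2 + 11 - 22) + 181) = sqrt(-23/2 + 181) = sqrt(339/2) = sqrt(678)/2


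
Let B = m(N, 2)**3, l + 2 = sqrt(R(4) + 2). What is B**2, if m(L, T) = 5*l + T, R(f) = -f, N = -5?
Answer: -534856 + 976960*I*sqrt(2) ≈ -5.3486e+5 + 1.3816e+6*I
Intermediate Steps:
l = -2 + I*sqrt(2) (l = -2 + sqrt(-1*4 + 2) = -2 + sqrt(-4 + 2) = -2 + sqrt(-2) = -2 + I*sqrt(2) ≈ -2.0 + 1.4142*I)
m(L, T) = -10 + T + 5*I*sqrt(2) (m(L, T) = 5*(-2 + I*sqrt(2)) + T = (-10 + 5*I*sqrt(2)) + T = -10 + T + 5*I*sqrt(2))
B = (-8 + 5*I*sqrt(2))**3 (B = (-10 + 2 + 5*I*sqrt(2))**3 = (-8 + 5*I*sqrt(2))**3 ≈ 688.0 + 1004.1*I)
B**2 = (688 + 710*I*sqrt(2))**2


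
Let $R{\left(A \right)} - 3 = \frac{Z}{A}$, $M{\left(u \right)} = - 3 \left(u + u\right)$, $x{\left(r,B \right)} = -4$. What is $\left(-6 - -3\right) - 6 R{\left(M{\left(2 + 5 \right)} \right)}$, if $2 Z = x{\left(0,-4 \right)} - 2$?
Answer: $- \frac{150}{7} \approx -21.429$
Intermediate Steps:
$Z = -3$ ($Z = \frac{-4 - 2}{2} = \frac{1}{2} \left(-6\right) = -3$)
$M{\left(u \right)} = - 6 u$ ($M{\left(u \right)} = - 3 \cdot 2 u = - 6 u$)
$R{\left(A \right)} = 3 - \frac{3}{A}$
$\left(-6 - -3\right) - 6 R{\left(M{\left(2 + 5 \right)} \right)} = \left(-6 - -3\right) - 6 \left(3 - \frac{3}{\left(-6\right) \left(2 + 5\right)}\right) = \left(-6 + 3\right) - 6 \left(3 - \frac{3}{\left(-6\right) 7}\right) = -3 - 6 \left(3 - \frac{3}{-42}\right) = -3 - 6 \left(3 - - \frac{1}{14}\right) = -3 - 6 \left(3 + \frac{1}{14}\right) = -3 - \frac{129}{7} = - \frac{150}{7}$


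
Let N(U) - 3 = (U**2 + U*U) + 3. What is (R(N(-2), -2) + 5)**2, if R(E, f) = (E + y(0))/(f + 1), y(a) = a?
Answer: 81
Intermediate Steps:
N(U) = 6 + 2*U**2 (N(U) = 3 + ((U**2 + U*U) + 3) = 3 + ((U**2 + U**2) + 3) = 3 + (2*U**2 + 3) = 3 + (3 + 2*U**2) = 6 + 2*U**2)
R(E, f) = E/(1 + f) (R(E, f) = (E + 0)/(f + 1) = E/(1 + f))
(R(N(-2), -2) + 5)**2 = ((6 + 2*(-2)**2)/(1 - 2) + 5)**2 = ((6 + 2*4)/(-1) + 5)**2 = ((6 + 8)*(-1) + 5)**2 = (14*(-1) + 5)**2 = (-14 + 5)**2 = (-9)**2 = 81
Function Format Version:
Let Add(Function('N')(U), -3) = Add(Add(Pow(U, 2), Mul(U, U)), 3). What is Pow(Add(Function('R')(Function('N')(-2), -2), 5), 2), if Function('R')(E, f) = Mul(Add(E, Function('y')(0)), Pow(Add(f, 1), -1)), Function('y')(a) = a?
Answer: 81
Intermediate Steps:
Function('N')(U) = Add(6, Mul(2, Pow(U, 2))) (Function('N')(U) = Add(3, Add(Add(Pow(U, 2), Mul(U, U)), 3)) = Add(3, Add(Add(Pow(U, 2), Pow(U, 2)), 3)) = Add(3, Add(Mul(2, Pow(U, 2)), 3)) = Add(3, Add(3, Mul(2, Pow(U, 2)))) = Add(6, Mul(2, Pow(U, 2))))
Function('R')(E, f) = Mul(E, Pow(Add(1, f), -1)) (Function('R')(E, f) = Mul(Add(E, 0), Pow(Add(f, 1), -1)) = Mul(E, Pow(Add(1, f), -1)))
Pow(Add(Function('R')(Function('N')(-2), -2), 5), 2) = Pow(Add(Mul(Add(6, Mul(2, Pow(-2, 2))), Pow(Add(1, -2), -1)), 5), 2) = Pow(Add(Mul(Add(6, Mul(2, 4)), Pow(-1, -1)), 5), 2) = Pow(Add(Mul(Add(6, 8), -1), 5), 2) = Pow(Add(Mul(14, -1), 5), 2) = Pow(Add(-14, 5), 2) = Pow(-9, 2) = 81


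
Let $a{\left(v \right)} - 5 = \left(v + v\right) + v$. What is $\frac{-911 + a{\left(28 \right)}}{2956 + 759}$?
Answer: $- \frac{822}{3715} \approx -0.22127$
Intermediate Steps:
$a{\left(v \right)} = 5 + 3 v$ ($a{\left(v \right)} = 5 + \left(\left(v + v\right) + v\right) = 5 + \left(2 v + v\right) = 5 + 3 v$)
$\frac{-911 + a{\left(28 \right)}}{2956 + 759} = \frac{-911 + \left(5 + 3 \cdot 28\right)}{2956 + 759} = \frac{-911 + \left(5 + 84\right)}{3715} = \left(-911 + 89\right) \frac{1}{3715} = \left(-822\right) \frac{1}{3715} = - \frac{822}{3715}$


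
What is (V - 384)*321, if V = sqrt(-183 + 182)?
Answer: -123264 + 321*I ≈ -1.2326e+5 + 321.0*I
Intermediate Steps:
V = I (V = sqrt(-1) = I ≈ 1.0*I)
(V - 384)*321 = (I - 384)*321 = (-384 + I)*321 = -123264 + 321*I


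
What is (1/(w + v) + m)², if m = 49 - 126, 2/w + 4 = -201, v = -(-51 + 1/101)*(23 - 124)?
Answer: 6608569570885881/1114612285504 ≈ 5929.0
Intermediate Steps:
v = -5150 (v = -(-51 + 1/101)*(-101) = -(-5150)*(-101)/101 = -1*5150 = -5150)
w = -2/205 (w = 2/(-4 - 201) = 2/(-205) = 2*(-1/205) = -2/205 ≈ -0.0097561)
m = -77
(1/(w + v) + m)² = (1/(-2/205 - 5150) - 77)² = (1/(-1055752/205) - 77)² = (-205/1055752 - 77)² = (-81293109/1055752)² = 6608569570885881/1114612285504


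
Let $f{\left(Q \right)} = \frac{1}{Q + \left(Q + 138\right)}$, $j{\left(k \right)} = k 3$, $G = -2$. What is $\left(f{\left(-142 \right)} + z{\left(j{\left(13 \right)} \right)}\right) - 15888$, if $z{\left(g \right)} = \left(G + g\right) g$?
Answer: $- \frac{2108971}{146} \approx -14445.0$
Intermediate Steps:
$j{\left(k \right)} = 3 k$
$z{\left(g \right)} = g \left(-2 + g\right)$ ($z{\left(g \right)} = \left(-2 + g\right) g = g \left(-2 + g\right)$)
$f{\left(Q \right)} = \frac{1}{138 + 2 Q}$ ($f{\left(Q \right)} = \frac{1}{Q + \left(138 + Q\right)} = \frac{1}{138 + 2 Q}$)
$\left(f{\left(-142 \right)} + z{\left(j{\left(13 \right)} \right)}\right) - 15888 = \left(\frac{1}{2 \left(69 - 142\right)} + 3 \cdot 13 \left(-2 + 3 \cdot 13\right)\right) - 15888 = \left(\frac{1}{2 \left(-73\right)} + 39 \left(-2 + 39\right)\right) - 15888 = \left(\frac{1}{2} \left(- \frac{1}{73}\right) + 39 \cdot 37\right) - 15888 = \left(- \frac{1}{146} + 1443\right) - 15888 = \frac{210677}{146} - 15888 = - \frac{2108971}{146}$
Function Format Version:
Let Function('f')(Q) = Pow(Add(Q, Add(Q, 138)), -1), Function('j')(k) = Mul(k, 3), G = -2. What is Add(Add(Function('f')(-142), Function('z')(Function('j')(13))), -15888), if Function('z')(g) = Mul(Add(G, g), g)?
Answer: Rational(-2108971, 146) ≈ -14445.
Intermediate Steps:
Function('j')(k) = Mul(3, k)
Function('z')(g) = Mul(g, Add(-2, g)) (Function('z')(g) = Mul(Add(-2, g), g) = Mul(g, Add(-2, g)))
Function('f')(Q) = Pow(Add(138, Mul(2, Q)), -1) (Function('f')(Q) = Pow(Add(Q, Add(138, Q)), -1) = Pow(Add(138, Mul(2, Q)), -1))
Add(Add(Function('f')(-142), Function('z')(Function('j')(13))), -15888) = Add(Add(Mul(Rational(1, 2), Pow(Add(69, -142), -1)), Mul(Mul(3, 13), Add(-2, Mul(3, 13)))), -15888) = Add(Add(Mul(Rational(1, 2), Pow(-73, -1)), Mul(39, Add(-2, 39))), -15888) = Add(Add(Mul(Rational(1, 2), Rational(-1, 73)), Mul(39, 37)), -15888) = Add(Add(Rational(-1, 146), 1443), -15888) = Add(Rational(210677, 146), -15888) = Rational(-2108971, 146)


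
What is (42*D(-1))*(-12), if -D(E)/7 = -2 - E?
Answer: -3528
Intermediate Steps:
D(E) = 14 + 7*E (D(E) = -7*(-2 - E) = 14 + 7*E)
(42*D(-1))*(-12) = (42*(14 + 7*(-1)))*(-12) = (42*(14 - 7))*(-12) = (42*7)*(-12) = 294*(-12) = -3528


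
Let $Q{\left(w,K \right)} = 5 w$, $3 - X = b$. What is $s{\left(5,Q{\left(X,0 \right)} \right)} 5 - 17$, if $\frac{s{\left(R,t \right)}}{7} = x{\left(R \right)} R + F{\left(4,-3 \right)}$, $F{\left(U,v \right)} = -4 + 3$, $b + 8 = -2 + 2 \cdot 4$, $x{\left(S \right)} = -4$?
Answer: $-752$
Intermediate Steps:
$b = -2$ ($b = -8 + \left(-2 + 2 \cdot 4\right) = -8 + \left(-2 + 8\right) = -8 + 6 = -2$)
$F{\left(U,v \right)} = -1$
$X = 5$ ($X = 3 - -2 = 3 + 2 = 5$)
$s{\left(R,t \right)} = -7 - 28 R$ ($s{\left(R,t \right)} = 7 \left(- 4 R - 1\right) = 7 \left(-1 - 4 R\right) = -7 - 28 R$)
$s{\left(5,Q{\left(X,0 \right)} \right)} 5 - 17 = \left(-7 - 140\right) 5 - 17 = \left(-147\right) 5 - 17 = -735 - 17 = -752$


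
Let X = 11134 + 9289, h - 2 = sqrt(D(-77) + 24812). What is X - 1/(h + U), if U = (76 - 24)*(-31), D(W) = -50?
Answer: 26216372792/1283669 + sqrt(24762)/2567338 ≈ 20423.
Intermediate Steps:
h = 2 + sqrt(24762) (h = 2 + sqrt(-50 + 24812) = 2 + sqrt(24762) ≈ 159.36)
U = -1612 (U = 52*(-31) = -1612)
X = 20423
X - 1/(h + U) = 20423 - 1/((2 + sqrt(24762)) - 1612) = 20423 - 1/(-1610 + sqrt(24762))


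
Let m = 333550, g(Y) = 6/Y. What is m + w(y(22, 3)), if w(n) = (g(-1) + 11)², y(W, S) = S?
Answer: 333575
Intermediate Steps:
w(n) = 25 (w(n) = (6/(-1) + 11)² = (6*(-1) + 11)² = (-6 + 11)² = 5² = 25)
m + w(y(22, 3)) = 333550 + 25 = 333575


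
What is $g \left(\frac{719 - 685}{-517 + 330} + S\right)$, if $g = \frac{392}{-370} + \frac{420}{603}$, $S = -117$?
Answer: $\frac{17396344}{409035} \approx 42.53$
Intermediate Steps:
$g = - \frac{13496}{37185}$ ($g = 392 \left(- \frac{1}{370}\right) + 420 \cdot \frac{1}{603} = - \frac{196}{185} + \frac{140}{201} = - \frac{13496}{37185} \approx -0.36294$)
$g \left(\frac{719 - 685}{-517 + 330} + S\right) = - \frac{13496 \left(\frac{719 - 685}{-517 + 330} - 117\right)}{37185} = - \frac{13496 \left(\frac{34}{-187} - 117\right)}{37185} = - \frac{13496 \left(34 \left(- \frac{1}{187}\right) - 117\right)}{37185} = - \frac{13496 \left(- \frac{2}{11} - 117\right)}{37185} = \left(- \frac{13496}{37185}\right) \left(- \frac{1289}{11}\right) = \frac{17396344}{409035}$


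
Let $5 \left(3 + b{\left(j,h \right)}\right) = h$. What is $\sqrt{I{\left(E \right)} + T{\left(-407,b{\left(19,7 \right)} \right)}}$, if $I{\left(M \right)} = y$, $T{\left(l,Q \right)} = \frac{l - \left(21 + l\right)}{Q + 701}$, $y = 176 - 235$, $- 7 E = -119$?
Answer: $\frac{2 i \sqrt{180469679}}{3497} \approx 7.6831 i$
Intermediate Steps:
$b{\left(j,h \right)} = -3 + \frac{h}{5}$
$E = 17$ ($E = \left(- \frac{1}{7}\right) \left(-119\right) = 17$)
$y = -59$ ($y = 176 - 235 = -59$)
$T{\left(l,Q \right)} = - \frac{21}{701 + Q}$
$I{\left(M \right)} = -59$
$\sqrt{I{\left(E \right)} + T{\left(-407,b{\left(19,7 \right)} \right)}} = \sqrt{-59 - \frac{21}{701 + \left(-3 + \frac{1}{5} \cdot 7\right)}} = \sqrt{-59 - \frac{21}{701 + \left(-3 + \frac{7}{5}\right)}} = \sqrt{-59 - \frac{21}{701 - \frac{8}{5}}} = \sqrt{-59 - \frac{21}{\frac{3497}{5}}} = \sqrt{-59 - \frac{105}{3497}} = \sqrt{- \frac{206428}{3497}} = \frac{2 i \sqrt{180469679}}{3497}$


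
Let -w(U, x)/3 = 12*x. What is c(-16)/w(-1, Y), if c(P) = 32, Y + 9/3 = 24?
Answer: -8/189 ≈ -0.042328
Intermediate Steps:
Y = 21 (Y = -3 + 24 = 21)
w(U, x) = -36*x
c(-16)/w(-1, Y) = 32/((-36*21)) = 32/(-756) = 32*(-1/756) = -8/189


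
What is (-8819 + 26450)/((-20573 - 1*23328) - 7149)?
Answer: -17631/51050 ≈ -0.34537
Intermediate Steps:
(-8819 + 26450)/((-20573 - 1*23328) - 7149) = 17631/((-20573 - 23328) - 7149) = 17631/(-43901 - 7149) = 17631/(-51050) = 17631*(-1/51050) = -17631/51050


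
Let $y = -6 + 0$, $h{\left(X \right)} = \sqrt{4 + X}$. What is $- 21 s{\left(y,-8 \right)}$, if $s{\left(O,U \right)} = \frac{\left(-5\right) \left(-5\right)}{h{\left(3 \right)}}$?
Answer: $- 75 \sqrt{7} \approx -198.43$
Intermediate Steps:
$y = -6$
$s{\left(O,U \right)} = \frac{25 \sqrt{7}}{7}$ ($s{\left(O,U \right)} = \frac{\left(-5\right) \left(-5\right)}{\sqrt{4 + 3}} = \frac{25}{\sqrt{7}} = 25 \frac{\sqrt{7}}{7} = \frac{25 \sqrt{7}}{7}$)
$- 21 s{\left(y,-8 \right)} = - 21 \frac{25 \sqrt{7}}{7} = - 75 \sqrt{7}$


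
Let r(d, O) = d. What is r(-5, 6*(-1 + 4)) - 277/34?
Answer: -447/34 ≈ -13.147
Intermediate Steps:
r(-5, 6*(-1 + 4)) - 277/34 = -5 - 277/34 = -447/34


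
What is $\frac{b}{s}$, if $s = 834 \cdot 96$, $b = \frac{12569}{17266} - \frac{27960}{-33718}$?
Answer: $\frac{453279451}{23305629119616} \approx 1.9449 \cdot 10^{-5}$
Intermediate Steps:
$b = \frac{453279451}{291087494}$ ($b = 12569 \cdot \frac{1}{17266} - - \frac{13980}{16859} = \frac{12569}{17266} + \frac{13980}{16859} = \frac{453279451}{291087494} \approx 1.5572$)
$s = 80064$
$\frac{b}{s} = \frac{453279451}{291087494 \cdot 80064} = \frac{453279451}{291087494} \cdot \frac{1}{80064} = \frac{453279451}{23305629119616}$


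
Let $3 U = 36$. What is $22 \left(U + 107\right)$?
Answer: $2618$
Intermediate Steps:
$U = 12$ ($U = \frac{1}{3} \cdot 36 = 12$)
$22 \left(U + 107\right) = 22 \left(12 + 107\right) = 22 \cdot 119 = 2618$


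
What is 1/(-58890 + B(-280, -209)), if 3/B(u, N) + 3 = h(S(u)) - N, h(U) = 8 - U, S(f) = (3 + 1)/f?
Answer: -14981/882230880 ≈ -1.6981e-5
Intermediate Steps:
S(f) = 4/f
B(u, N) = 3/(5 - N - 4/u) (B(u, N) = 3/(-3 + ((8 - 4/u) - N)) = 3/(-3 + (8 - N - 4/u)) = 3/(5 - N - 4/u))
1/(-58890 + B(-280, -209)) = 1/(-58890 - 3*(-280)/(4 - 280*(-5 - 209))) = 1/(-58890 - 3*(-280)/(4 - 280*(-214))) = 1/(-58890 - 3*(-280)/(4 + 59920)) = 1/(-58890 - 3*(-280)/59924) = 1/(-58890 - 3*(-280)*1/59924) = 1/(-58890 + 210/14981) = 1/(-882230880/14981) = -14981/882230880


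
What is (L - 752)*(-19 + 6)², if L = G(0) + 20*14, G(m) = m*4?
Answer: -79768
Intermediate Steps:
G(m) = 4*m
L = 280 (L = 4*0 + 20*14 = 0 + 280 = 280)
(L - 752)*(-19 + 6)² = (280 - 752)*(-19 + 6)² = -472*(-13)² = -472*169 = -79768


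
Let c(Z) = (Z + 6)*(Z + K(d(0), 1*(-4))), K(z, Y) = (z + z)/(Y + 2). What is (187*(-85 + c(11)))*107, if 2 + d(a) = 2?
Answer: 2040918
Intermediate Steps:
d(a) = 0 (d(a) = -2 + 2 = 0)
K(z, Y) = 2*z/(2 + Y) (K(z, Y) = (2*z)/(2 + Y) = 2*z/(2 + Y))
c(Z) = Z*(6 + Z) (c(Z) = (Z + 6)*(Z + 2*0/(2 + 1*(-4))) = (6 + Z)*(Z + 2*0/(2 - 4)) = (6 + Z)*(Z + 2*0/(-2)) = (6 + Z)*(Z + 2*0*(-½)) = (6 + Z)*(Z + 0) = (6 + Z)*Z = Z*(6 + Z))
(187*(-85 + c(11)))*107 = (187*(-85 + 11*(6 + 11)))*107 = (187*(-85 + 11*17))*107 = (187*(-85 + 187))*107 = (187*102)*107 = 19074*107 = 2040918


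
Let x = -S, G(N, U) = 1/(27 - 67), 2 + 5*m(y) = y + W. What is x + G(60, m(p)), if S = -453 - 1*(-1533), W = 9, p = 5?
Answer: -43201/40 ≈ -1080.0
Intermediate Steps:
m(y) = 7/5 + y/5 (m(y) = -2/5 + (y + 9)/5 = -2/5 + (9 + y)/5 = -2/5 + (9/5 + y/5) = 7/5 + y/5)
G(N, U) = -1/40 (G(N, U) = 1/(-40) = -1/40)
S = 1080 (S = -453 + 1533 = 1080)
x = -1080 (x = -1*1080 = -1080)
x + G(60, m(p)) = -1080 - 1/40 = -43201/40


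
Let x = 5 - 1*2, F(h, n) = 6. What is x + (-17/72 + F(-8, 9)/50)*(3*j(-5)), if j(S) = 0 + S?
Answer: 569/120 ≈ 4.7417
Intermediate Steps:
j(S) = S
x = 3 (x = 5 - 2 = 3)
x + (-17/72 + F(-8, 9)/50)*(3*j(-5)) = 3 + (-17/72 + 6/50)*(3*(-5)) = 3 + (-17*1/72 + 6*(1/50))*(-15) = 3 + (-17/72 + 3/25)*(-15) = 3 - 209/1800*(-15) = 3 + 209/120 = 569/120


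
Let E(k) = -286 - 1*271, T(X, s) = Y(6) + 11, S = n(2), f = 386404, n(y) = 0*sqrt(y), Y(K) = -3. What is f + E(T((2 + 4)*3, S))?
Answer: 385847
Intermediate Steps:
n(y) = 0
S = 0
T(X, s) = 8 (T(X, s) = -3 + 11 = 8)
E(k) = -557 (E(k) = -286 - 271 = -557)
f + E(T((2 + 4)*3, S)) = 386404 - 557 = 385847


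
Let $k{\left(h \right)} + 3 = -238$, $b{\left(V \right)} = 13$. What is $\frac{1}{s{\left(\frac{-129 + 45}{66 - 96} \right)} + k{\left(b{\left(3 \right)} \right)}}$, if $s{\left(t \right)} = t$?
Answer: $- \frac{5}{1191} \approx -0.0041981$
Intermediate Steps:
$k{\left(h \right)} = -241$ ($k{\left(h \right)} = -3 - 238 = -241$)
$\frac{1}{s{\left(\frac{-129 + 45}{66 - 96} \right)} + k{\left(b{\left(3 \right)} \right)}} = \frac{1}{\frac{-129 + 45}{66 - 96} - 241} = \frac{1}{- \frac{84}{-30} - 241} = \frac{1}{\left(-84\right) \left(- \frac{1}{30}\right) - 241} = \frac{1}{\frac{14}{5} - 241} = \frac{1}{- \frac{1191}{5}} = - \frac{5}{1191}$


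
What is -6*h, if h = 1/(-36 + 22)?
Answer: 3/7 ≈ 0.42857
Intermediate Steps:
h = -1/14 (h = 1/(-14) = -1/14 ≈ -0.071429)
-6*h = -6*(-1/14) = 3/7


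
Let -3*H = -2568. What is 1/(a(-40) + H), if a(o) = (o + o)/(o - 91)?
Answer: 131/112216 ≈ 0.0011674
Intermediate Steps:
a(o) = 2*o/(-91 + o) (a(o) = (2*o)/(-91 + o) = 2*o/(-91 + o))
H = 856 (H = -⅓*(-2568) = 856)
1/(a(-40) + H) = 1/(2*(-40)/(-91 - 40) + 856) = 1/(2*(-40)/(-131) + 856) = 1/(2*(-40)*(-1/131) + 856) = 1/(80/131 + 856) = 1/(112216/131) = 131/112216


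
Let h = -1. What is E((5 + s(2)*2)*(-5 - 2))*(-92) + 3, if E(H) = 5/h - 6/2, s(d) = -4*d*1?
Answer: 739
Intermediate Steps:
s(d) = -4*d
E(H) = -8 (E(H) = 5/(-1) - 6/2 = 5*(-1) - 6*1/2 = -5 - 3 = -8)
E((5 + s(2)*2)*(-5 - 2))*(-92) + 3 = -8*(-92) + 3 = 736 + 3 = 739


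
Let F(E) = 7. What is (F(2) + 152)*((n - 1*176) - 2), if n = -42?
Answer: -34980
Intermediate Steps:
(F(2) + 152)*((n - 1*176) - 2) = (7 + 152)*((-42 - 1*176) - 2) = 159*((-42 - 176) - 2) = 159*(-218 - 2) = 159*(-220) = -34980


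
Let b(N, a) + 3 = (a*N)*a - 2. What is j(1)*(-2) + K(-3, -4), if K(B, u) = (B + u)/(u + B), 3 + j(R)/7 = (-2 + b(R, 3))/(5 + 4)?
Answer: 359/9 ≈ 39.889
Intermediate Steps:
b(N, a) = -5 + N*a² (b(N, a) = -3 + ((a*N)*a - 2) = -3 + ((N*a)*a - 2) = -3 + (N*a² - 2) = -3 + (-2 + N*a²) = -5 + N*a²)
j(R) = -238/9 + 7*R (j(R) = -21 + 7*((-2 + (-5 + R*3²))/(5 + 4)) = -21 + 7*((-2 + (-5 + R*9))/9) = -21 + 7*((-2 + (-5 + 9*R))*(⅑)) = -21 + 7*((-7 + 9*R)*(⅑)) = -21 + 7*(-7/9 + R) = -21 + (-49/9 + 7*R) = -238/9 + 7*R)
K(B, u) = 1 (K(B, u) = (B + u)/(B + u) = 1)
j(1)*(-2) + K(-3, -4) = (-238/9 + 7*1)*(-2) + 1 = (-238/9 + 7)*(-2) + 1 = -175/9*(-2) + 1 = 350/9 + 1 = 359/9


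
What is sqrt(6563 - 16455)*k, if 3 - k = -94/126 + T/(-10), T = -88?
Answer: -3184*I*sqrt(2473)/315 ≈ -502.66*I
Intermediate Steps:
k = -1592/315 (k = 3 - (-94/126 - 88/(-10)) = 3 - (-94*1/126 - 88*(-1/10)) = 3 - (-47/63 + 44/5) = 3 - 1*2537/315 = 3 - 2537/315 = -1592/315 ≈ -5.0540)
sqrt(6563 - 16455)*k = sqrt(6563 - 16455)*(-1592/315) = sqrt(-9892)*(-1592/315) = (2*I*sqrt(2473))*(-1592/315) = -3184*I*sqrt(2473)/315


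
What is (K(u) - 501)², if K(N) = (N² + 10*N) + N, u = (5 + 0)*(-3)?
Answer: 194481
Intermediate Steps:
u = -15 (u = 5*(-3) = -15)
K(N) = N² + 11*N
(K(u) - 501)² = (-15*(11 - 15) - 501)² = (-15*(-4) - 501)² = (60 - 501)² = (-441)² = 194481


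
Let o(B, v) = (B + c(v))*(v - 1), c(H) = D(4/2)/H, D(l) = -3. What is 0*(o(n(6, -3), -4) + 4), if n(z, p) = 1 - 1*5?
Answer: 0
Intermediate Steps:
n(z, p) = -4 (n(z, p) = 1 - 5 = -4)
c(H) = -3/H
o(B, v) = (-1 + v)*(B - 3/v) (o(B, v) = (B - 3/v)*(v - 1) = (B - 3/v)*(-1 + v) = (-1 + v)*(B - 3/v))
0*(o(n(6, -3), -4) + 4) = 0*((-3 - 1*(-4) + 3/(-4) - 4*(-4)) + 4) = 0*((-3 + 4 + 3*(-¼) + 16) + 4) = 0*((-3 + 4 - ¾ + 16) + 4) = 0*(65/4 + 4) = 0*(81/4) = 0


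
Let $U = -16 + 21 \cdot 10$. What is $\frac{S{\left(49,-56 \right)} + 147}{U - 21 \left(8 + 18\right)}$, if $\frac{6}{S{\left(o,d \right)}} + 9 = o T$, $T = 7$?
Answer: $- \frac{279}{668} \approx -0.41766$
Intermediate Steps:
$S{\left(o,d \right)} = \frac{6}{-9 + 7 o}$ ($S{\left(o,d \right)} = \frac{6}{-9 + o 7} = \frac{6}{-9 + 7 o}$)
$U = 194$ ($U = -16 + 210 = 194$)
$\frac{S{\left(49,-56 \right)} + 147}{U - 21 \left(8 + 18\right)} = \frac{\frac{6}{-9 + 7 \cdot 49} + 147}{194 - 21 \left(8 + 18\right)} = \frac{\frac{6}{-9 + 343} + 147}{194 - 546} = \frac{\frac{6}{334} + 147}{194 - 546} = \frac{6 \cdot \frac{1}{334} + 147}{-352} = \left(\frac{3}{167} + 147\right) \left(- \frac{1}{352}\right) = \frac{24552}{167} \left(- \frac{1}{352}\right) = - \frac{279}{668}$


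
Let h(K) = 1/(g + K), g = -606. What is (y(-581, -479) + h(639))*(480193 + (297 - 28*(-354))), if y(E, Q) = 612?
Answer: 900422654/3 ≈ 3.0014e+8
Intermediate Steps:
h(K) = 1/(-606 + K)
(y(-581, -479) + h(639))*(480193 + (297 - 28*(-354))) = (612 + 1/(-606 + 639))*(480193 + (297 - 28*(-354))) = (612 + 1/33)*(480193 + (297 + 9912)) = (612 + 1/33)*(480193 + 10209) = (20197/33)*490402 = 900422654/3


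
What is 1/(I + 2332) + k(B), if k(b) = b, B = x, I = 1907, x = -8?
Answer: -33911/4239 ≈ -7.9998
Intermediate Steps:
B = -8
1/(I + 2332) + k(B) = 1/(1907 + 2332) - 8 = 1/4239 - 8 = -33911/4239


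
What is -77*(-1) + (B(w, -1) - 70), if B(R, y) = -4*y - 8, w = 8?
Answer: 3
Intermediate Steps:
B(R, y) = -8 - 4*y
-77*(-1) + (B(w, -1) - 70) = -77*(-1) + ((-8 - 4*(-1)) - 70) = 77 + ((-8 + 4) - 70) = 77 + (-4 - 70) = 77 - 74 = 3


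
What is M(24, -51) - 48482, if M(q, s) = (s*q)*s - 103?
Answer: 13839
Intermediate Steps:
M(q, s) = -103 + q*s² (M(q, s) = (q*s)*s - 103 = q*s² - 103 = -103 + q*s²)
M(24, -51) - 48482 = (-103 + 24*(-51)²) - 48482 = (-103 + 24*2601) - 48482 = (-103 + 62424) - 48482 = 62321 - 48482 = 13839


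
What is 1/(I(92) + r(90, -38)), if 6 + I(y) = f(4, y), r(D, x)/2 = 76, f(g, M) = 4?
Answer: 1/150 ≈ 0.0066667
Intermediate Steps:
r(D, x) = 152 (r(D, x) = 2*76 = 152)
I(y) = -2 (I(y) = -6 + 4 = -2)
1/(I(92) + r(90, -38)) = 1/(-2 + 152) = 1/150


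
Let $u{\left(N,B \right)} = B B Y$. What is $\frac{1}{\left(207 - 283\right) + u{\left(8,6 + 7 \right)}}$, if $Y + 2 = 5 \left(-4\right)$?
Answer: $- \frac{1}{3794} \approx -0.00026357$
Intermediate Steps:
$Y = -22$ ($Y = -2 + 5 \left(-4\right) = -2 - 20 = -22$)
$u{\left(N,B \right)} = - 22 B^{2}$ ($u{\left(N,B \right)} = B B \left(-22\right) = B^{2} \left(-22\right) = - 22 B^{2}$)
$\frac{1}{\left(207 - 283\right) + u{\left(8,6 + 7 \right)}} = \frac{1}{\left(207 - 283\right) - 22 \left(6 + 7\right)^{2}} = \frac{1}{-76 - 22 \cdot 13^{2}} = \frac{1}{-76 - 3718} = \frac{1}{-3794} = - \frac{1}{3794}$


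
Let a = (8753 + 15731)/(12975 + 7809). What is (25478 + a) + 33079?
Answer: 304268293/5196 ≈ 58558.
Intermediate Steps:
a = 6121/5196 (a = 24484/20784 = 24484*(1/20784) = 6121/5196 ≈ 1.1780)
(25478 + a) + 33079 = (25478 + 6121/5196) + 33079 = 132389809/5196 + 33079 = 304268293/5196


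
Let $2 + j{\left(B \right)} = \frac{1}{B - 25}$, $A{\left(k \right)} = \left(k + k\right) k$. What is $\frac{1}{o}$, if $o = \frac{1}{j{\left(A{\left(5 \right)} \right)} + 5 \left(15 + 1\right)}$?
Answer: $\frac{1951}{25} \approx 78.04$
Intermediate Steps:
$A{\left(k \right)} = 2 k^{2}$ ($A{\left(k \right)} = 2 k k = 2 k^{2}$)
$j{\left(B \right)} = -2 + \frac{1}{-25 + B}$ ($j{\left(B \right)} = -2 + \frac{1}{B - 25} = -2 + \frac{1}{-25 + B}$)
$o = \frac{25}{1951}$ ($o = \frac{1}{\frac{51 - 2 \cdot 2 \cdot 5^{2}}{-25 + 2 \cdot 5^{2}} + 5 \left(15 + 1\right)} = \frac{1}{\frac{51 - 2 \cdot 2 \cdot 25}{-25 + 2 \cdot 25} + 5 \cdot 16} = \frac{1}{\frac{51 - 100}{-25 + 50} + 80} = \frac{1}{\frac{51 - 100}{25} + 80} = \frac{1}{\frac{1}{25} \left(-49\right) + 80} = \frac{1}{- \frac{49}{25} + 80} = \frac{1}{\frac{1951}{25}} = \frac{25}{1951} \approx 0.012814$)
$\frac{1}{o} = \frac{1}{\frac{25}{1951}} = \frac{1951}{25}$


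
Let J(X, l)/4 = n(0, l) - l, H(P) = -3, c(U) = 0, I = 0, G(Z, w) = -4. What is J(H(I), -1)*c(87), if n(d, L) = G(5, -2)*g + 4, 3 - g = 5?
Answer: 0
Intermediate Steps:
g = -2 (g = 3 - 1*5 = 3 - 5 = -2)
n(d, L) = 12 (n(d, L) = -4*(-2) + 4 = 8 + 4 = 12)
J(X, l) = 48 - 4*l (J(X, l) = 4*(12 - l) = 48 - 4*l)
J(H(I), -1)*c(87) = (48 - 4*(-1))*0 = (48 + 4)*0 = 52*0 = 0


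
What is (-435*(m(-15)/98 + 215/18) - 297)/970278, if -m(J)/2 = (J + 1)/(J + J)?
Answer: -230525/40751676 ≈ -0.0056568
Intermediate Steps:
m(J) = -(1 + J)/J (m(J) = -2*(J + 1)/(J + J) = -2*(1 + J)/(2*J) = -2*(1 + J)*1/(2*J) = -(1 + J)/J)
(-435*(m(-15)/98 + 215/18) - 297)/970278 = (-435*(((-1 - 1*(-15))/(-15))/98 + 215/18) - 297)/970278 = (-435*(-(-1 + 15)/15*(1/98) + 215*(1/18)) - 297)*(1/970278) = (-435*(-1/15*14*(1/98) + 215/18) - 297)*(1/970278) = (-435*(-14/15*1/98 + 215/18) - 297)*(1/970278) = (-435*(-1/105 + 215/18) - 297)*(1/970278) = (-435*7519/630 - 297)*(1/970278) = (-218051/42 - 297)*(1/970278) = -230525/42*1/970278 = -230525/40751676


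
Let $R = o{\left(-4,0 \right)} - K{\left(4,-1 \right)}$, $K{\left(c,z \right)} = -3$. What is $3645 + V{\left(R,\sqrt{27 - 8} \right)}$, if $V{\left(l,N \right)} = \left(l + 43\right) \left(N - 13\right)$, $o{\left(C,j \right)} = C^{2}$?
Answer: $2839 + 62 \sqrt{19} \approx 3109.3$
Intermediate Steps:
$R = 19$ ($R = \left(-4\right)^{2} - -3 = 16 + 3 = 19$)
$V{\left(l,N \right)} = \left(-13 + N\right) \left(43 + l\right)$ ($V{\left(l,N \right)} = \left(43 + l\right) \left(-13 + N\right) = \left(-13 + N\right) \left(43 + l\right)$)
$3645 + V{\left(R,\sqrt{27 - 8} \right)} = 3645 + \left(-559 - 247 + 43 \sqrt{27 - 8} + \sqrt{27 - 8} \cdot 19\right) = 3645 + \left(-559 - 247 + 43 \sqrt{19} + \sqrt{19} \cdot 19\right) = 3645 + \left(-559 - 247 + 43 \sqrt{19} + 19 \sqrt{19}\right) = 3645 - \left(806 - 62 \sqrt{19}\right) = 2839 + 62 \sqrt{19}$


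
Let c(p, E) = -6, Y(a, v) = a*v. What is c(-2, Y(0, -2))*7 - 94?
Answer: -136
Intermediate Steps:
c(-2, Y(0, -2))*7 - 94 = -6*7 - 94 = -42 - 94 = -136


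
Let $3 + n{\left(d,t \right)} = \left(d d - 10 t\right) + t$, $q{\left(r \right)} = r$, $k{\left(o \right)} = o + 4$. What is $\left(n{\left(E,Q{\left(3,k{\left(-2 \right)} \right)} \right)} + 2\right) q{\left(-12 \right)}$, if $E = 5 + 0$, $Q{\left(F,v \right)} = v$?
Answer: $-72$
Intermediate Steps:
$k{\left(o \right)} = 4 + o$
$E = 5$
$n{\left(d,t \right)} = -3 + d^{2} - 9 t$ ($n{\left(d,t \right)} = -3 + \left(\left(d d - 10 t\right) + t\right) = -3 + \left(\left(d^{2} - 10 t\right) + t\right) = -3 + \left(d^{2} - 9 t\right) = -3 + d^{2} - 9 t$)
$\left(n{\left(E,Q{\left(3,k{\left(-2 \right)} \right)} \right)} + 2\right) q{\left(-12 \right)} = \left(\left(-3 + 5^{2} - 9 \left(4 - 2\right)\right) + 2\right) \left(-12\right) = \left(\left(-3 + 25 - 18\right) + 2\right) \left(-12\right) = \left(4 + 2\right) \left(-12\right) = 6 \left(-12\right) = -72$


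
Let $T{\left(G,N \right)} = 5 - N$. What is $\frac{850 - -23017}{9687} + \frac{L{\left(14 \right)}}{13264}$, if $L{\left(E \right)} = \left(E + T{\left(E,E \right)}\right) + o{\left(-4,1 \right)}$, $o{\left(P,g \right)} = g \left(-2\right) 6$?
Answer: $\frac{316504079}{128488368} \approx 2.4633$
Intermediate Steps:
$o{\left(P,g \right)} = - 12 g$ ($o{\left(P,g \right)} = - 2 g 6 = - 12 g$)
$L{\left(E \right)} = -7$ ($L{\left(E \right)} = \left(E - \left(-5 + E\right)\right) - 12 = 5 - 12 = -7$)
$\frac{850 - -23017}{9687} + \frac{L{\left(14 \right)}}{13264} = \frac{850 - -23017}{9687} - \frac{7}{13264} = \left(850 + 23017\right) \frac{1}{9687} - \frac{7}{13264} = 23867 \cdot \frac{1}{9687} - \frac{7}{13264} = \frac{23867}{9687} - \frac{7}{13264} = \frac{316504079}{128488368}$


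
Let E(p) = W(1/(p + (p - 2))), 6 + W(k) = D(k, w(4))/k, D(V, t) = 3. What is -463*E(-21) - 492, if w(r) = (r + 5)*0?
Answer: 63402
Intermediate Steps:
w(r) = 0 (w(r) = (5 + r)*0 = 0)
W(k) = -6 + 3/k
E(p) = -12 + 6*p (E(p) = -6 + 3/(1/(p + (p - 2))) = -6 + 3/(1/(p + (-2 + p))) = -6 + 3/(1/(-2 + 2*p)) = -6 + 3*(-2 + 2*p) = -6 + (-6 + 6*p) = -12 + 6*p)
-463*E(-21) - 492 = -463*(-12 + 6*(-21)) - 492 = -463*(-12 - 126) - 492 = -463*(-138) - 492 = 63894 - 492 = 63402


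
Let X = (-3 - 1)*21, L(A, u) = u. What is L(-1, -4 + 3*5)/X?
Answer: -11/84 ≈ -0.13095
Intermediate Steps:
X = -84 (X = -4*21 = -84)
L(-1, -4 + 3*5)/X = (-4 + 3*5)/(-84) = -(-4 + 15)/84 = -1/84*11 = -11/84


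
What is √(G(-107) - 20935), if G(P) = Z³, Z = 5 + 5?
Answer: 3*I*√2215 ≈ 141.19*I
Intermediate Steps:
Z = 10
G(P) = 1000 (G(P) = 10³ = 1000)
√(G(-107) - 20935) = √(1000 - 20935) = √(-19935) = 3*I*√2215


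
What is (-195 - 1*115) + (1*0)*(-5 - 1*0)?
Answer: -310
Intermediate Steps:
(-195 - 1*115) + (1*0)*(-5 - 1*0) = (-195 - 115) + 0*(-5 + 0) = -310 + 0*(-5) = -310 + 0 = -310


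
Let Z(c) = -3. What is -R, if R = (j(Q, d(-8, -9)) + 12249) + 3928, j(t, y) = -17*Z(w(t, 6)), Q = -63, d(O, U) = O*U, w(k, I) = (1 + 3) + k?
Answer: -16228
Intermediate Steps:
w(k, I) = 4 + k
j(t, y) = 51 (j(t, y) = -17*(-3) = 51)
R = 16228 (R = (51 + 12249) + 3928 = 12300 + 3928 = 16228)
-R = -1*16228 = -16228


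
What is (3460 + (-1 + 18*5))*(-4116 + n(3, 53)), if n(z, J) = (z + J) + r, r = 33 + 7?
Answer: -14266980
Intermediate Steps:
r = 40
n(z, J) = 40 + J + z (n(z, J) = (z + J) + 40 = (J + z) + 40 = 40 + J + z)
(3460 + (-1 + 18*5))*(-4116 + n(3, 53)) = (3460 + (-1 + 18*5))*(-4116 + (40 + 53 + 3)) = (3460 + (-1 + 90))*(-4116 + 96) = (3460 + 89)*(-4020) = 3549*(-4020) = -14266980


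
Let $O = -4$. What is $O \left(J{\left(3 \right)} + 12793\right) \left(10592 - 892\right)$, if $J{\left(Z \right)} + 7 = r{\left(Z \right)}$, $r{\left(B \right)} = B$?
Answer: $-496213200$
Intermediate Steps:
$J{\left(Z \right)} = -7 + Z$
$O \left(J{\left(3 \right)} + 12793\right) \left(10592 - 892\right) = - 4 \left(\left(-7 + 3\right) + 12793\right) \left(10592 - 892\right) = - 4 \left(-4 + 12793\right) 9700 = - 4 \cdot 12789 \cdot 9700 = \left(-4\right) 124053300 = -496213200$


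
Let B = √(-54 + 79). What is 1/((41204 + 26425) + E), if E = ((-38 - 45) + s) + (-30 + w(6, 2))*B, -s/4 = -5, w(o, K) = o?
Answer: 1/67446 ≈ 1.4827e-5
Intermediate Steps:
s = 20 (s = -4*(-5) = 20)
B = 5 (B = √25 = 5)
E = -183 (E = ((-38 - 45) + 20) + (-30 + 6)*5 = (-83 + 20) - 24*5 = -63 - 120 = -183)
1/((41204 + 26425) + E) = 1/((41204 + 26425) - 183) = 1/(67629 - 183) = 1/67446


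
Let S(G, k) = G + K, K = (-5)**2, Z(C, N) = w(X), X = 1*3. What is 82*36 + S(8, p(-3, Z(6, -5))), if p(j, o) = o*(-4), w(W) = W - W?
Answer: 2985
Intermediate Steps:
X = 3
w(W) = 0
Z(C, N) = 0
K = 25
p(j, o) = -4*o
S(G, k) = 25 + G (S(G, k) = G + 25 = 25 + G)
82*36 + S(8, p(-3, Z(6, -5))) = 82*36 + (25 + 8) = 2952 + 33 = 2985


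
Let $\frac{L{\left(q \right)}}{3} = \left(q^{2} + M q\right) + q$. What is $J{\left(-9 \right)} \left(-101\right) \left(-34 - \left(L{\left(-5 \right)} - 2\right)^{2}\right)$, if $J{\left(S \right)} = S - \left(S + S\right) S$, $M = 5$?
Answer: $-5578533$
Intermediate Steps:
$L{\left(q \right)} = 3 q^{2} + 18 q$ ($L{\left(q \right)} = 3 \left(\left(q^{2} + 5 q\right) + q\right) = 3 \left(q^{2} + 6 q\right) = 3 q^{2} + 18 q$)
$J{\left(S \right)} = S - 2 S^{2}$ ($J{\left(S \right)} = S - 2 S S = S - 2 S^{2}$)
$J{\left(-9 \right)} \left(-101\right) \left(-34 - \left(L{\left(-5 \right)} - 2\right)^{2}\right) = - 9 \left(1 - -18\right) \left(-101\right) \left(-34 - \left(3 \left(-5\right) \left(6 - 5\right) - 2\right)^{2}\right) = - 9 \left(1 + 18\right) \left(-101\right) \left(-34 - \left(3 \left(-5\right) 1 - 2\right)^{2}\right) = \left(-9\right) 19 \left(-101\right) \left(-34 - \left(-15 - 2\right)^{2}\right) = \left(-171\right) \left(-101\right) \left(-34 - \left(-17\right)^{2}\right) = 17271 \left(-34 - 289\right) = 17271 \left(-323\right) = -5578533$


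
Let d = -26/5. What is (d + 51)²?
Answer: 52441/25 ≈ 2097.6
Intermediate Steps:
d = -26/5 (d = -26*⅕ = -26/5 ≈ -5.2000)
(d + 51)² = (-26/5 + 51)² = (229/5)² = 52441/25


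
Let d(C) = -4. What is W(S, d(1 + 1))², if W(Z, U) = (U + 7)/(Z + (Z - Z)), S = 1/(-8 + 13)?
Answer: 225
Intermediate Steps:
S = ⅕ (S = 1/5 = ⅕ ≈ 0.20000)
W(Z, U) = (7 + U)/Z (W(Z, U) = (7 + U)/(Z + 0) = (7 + U)/Z)
W(S, d(1 + 1))² = ((7 - 4)/(⅕))² = (5*3)² = 15² = 225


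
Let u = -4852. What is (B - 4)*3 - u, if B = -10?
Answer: 4810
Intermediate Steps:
(B - 4)*3 - u = (-10 - 4)*3 - 1*(-4852) = -14*3 + 4852 = -42 + 4852 = 4810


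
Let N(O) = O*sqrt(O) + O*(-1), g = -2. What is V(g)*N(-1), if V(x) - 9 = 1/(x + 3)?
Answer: 10 - 10*I ≈ 10.0 - 10.0*I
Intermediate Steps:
V(x) = 9 + 1/(3 + x) (V(x) = 9 + 1/(x + 3) = 9 + 1/(3 + x))
N(O) = O**(3/2) - O
V(g)*N(-1) = ((28 + 9*(-2))/(3 - 2))*((-1)**(3/2) - 1*(-1)) = ((28 - 18)/1)*(-I + 1) = (1*10)*(1 - I) = 10*(1 - I) = 10 - 10*I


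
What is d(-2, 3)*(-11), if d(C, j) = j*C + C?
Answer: 88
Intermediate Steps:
d(C, j) = C + C*j (d(C, j) = C*j + C = C + C*j)
d(-2, 3)*(-11) = -2*(1 + 3)*(-11) = -2*4*(-11) = -8*(-11) = 88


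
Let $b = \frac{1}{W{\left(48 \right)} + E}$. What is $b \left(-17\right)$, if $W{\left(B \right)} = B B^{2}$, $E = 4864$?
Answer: $- \frac{17}{115456} \approx -0.00014724$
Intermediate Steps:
$W{\left(B \right)} = B^{3}$
$b = \frac{1}{115456}$ ($b = \frac{1}{48^{3} + 4864} = \frac{1}{110592 + 4864} = \frac{1}{115456} \approx 8.6613 \cdot 10^{-6}$)
$b \left(-17\right) = \frac{1}{115456} \left(-17\right) = - \frac{17}{115456}$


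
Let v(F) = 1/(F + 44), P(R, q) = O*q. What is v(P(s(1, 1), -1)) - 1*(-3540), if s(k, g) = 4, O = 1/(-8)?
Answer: 1249628/353 ≈ 3540.0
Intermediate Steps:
O = -⅛ (O = 1*(-⅛) = -⅛ ≈ -0.12500)
P(R, q) = -q/8
v(F) = 1/(44 + F)
v(P(s(1, 1), -1)) - 1*(-3540) = 1/(44 - ⅛*(-1)) - 1*(-3540) = 1/(44 + ⅛) + 3540 = 1/(353/8) + 3540 = 8/353 + 3540 = 1249628/353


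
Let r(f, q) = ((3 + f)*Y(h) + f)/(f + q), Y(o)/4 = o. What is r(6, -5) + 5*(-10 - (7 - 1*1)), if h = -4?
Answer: -218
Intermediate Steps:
Y(o) = 4*o
r(f, q) = (-48 - 15*f)/(f + q) (r(f, q) = ((3 + f)*(4*(-4)) + f)/(f + q) = ((3 + f)*(-16) + f)/(f + q) = ((-48 - 16*f) + f)/(f + q) = (-48 - 15*f)/(f + q))
r(6, -5) + 5*(-10 - (7 - 1*1)) = 3*(-16 - 5*6)/(6 - 5) + 5*(-10 - (7 - 1*1)) = 3*(-16 - 30)/1 + 5*(-10 - (7 - 1)) = 3*1*(-46) + 5*(-10 - 1*6) = -138 + 5*(-10 - 6) = -138 + 5*(-16) = -138 - 80 = -218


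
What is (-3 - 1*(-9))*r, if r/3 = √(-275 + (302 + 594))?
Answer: 54*√69 ≈ 448.56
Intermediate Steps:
r = 9*√69 (r = 3*√(-275 + (302 + 594)) = 3*√(-275 + 896) = 3*√621 = 3*(3*√69) = 9*√69 ≈ 74.760)
(-3 - 1*(-9))*r = (-3 - 1*(-9))*(9*√69) = (-3 + 9)*(9*√69) = 6*(9*√69) = 54*√69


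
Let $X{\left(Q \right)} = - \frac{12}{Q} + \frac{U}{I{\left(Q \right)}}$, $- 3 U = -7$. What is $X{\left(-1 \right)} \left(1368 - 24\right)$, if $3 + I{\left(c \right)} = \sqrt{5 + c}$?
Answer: $12992$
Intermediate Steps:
$U = \frac{7}{3}$ ($U = \left(- \frac{1}{3}\right) \left(-7\right) = \frac{7}{3} \approx 2.3333$)
$I{\left(c \right)} = -3 + \sqrt{5 + c}$
$X{\left(Q \right)} = - \frac{12}{Q} + \frac{7}{3 \left(-3 + \sqrt{5 + Q}\right)}$
$X{\left(-1 \right)} \left(1368 - 24\right) = \left(- \frac{12}{-1} + \frac{7}{3 \left(-3 + \sqrt{5 - 1}\right)}\right) \left(1368 - 24\right) = \left(\left(-12\right) \left(-1\right) + \frac{7}{3 \left(-3 + \sqrt{4}\right)}\right) 1344 = \left(12 + \frac{7}{3 \left(-3 + 2\right)}\right) 1344 = \left(12 + \frac{7}{3 \left(-1\right)}\right) 1344 = \left(12 + \frac{7}{3} \left(-1\right)\right) 1344 = \left(12 - \frac{7}{3}\right) 1344 = \frac{29}{3} \cdot 1344 = 12992$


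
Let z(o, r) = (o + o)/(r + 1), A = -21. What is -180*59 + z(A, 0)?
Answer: -10662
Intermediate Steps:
z(o, r) = 2*o/(1 + r) (z(o, r) = (2*o)/(1 + r) = 2*o/(1 + r))
-180*59 + z(A, 0) = -180*59 + 2*(-21)/(1 + 0) = -10620 + 2*(-21)/1 = -10620 + 2*(-21)*1 = -10620 - 42 = -10662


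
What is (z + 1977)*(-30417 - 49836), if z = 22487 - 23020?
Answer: -115885332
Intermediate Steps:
z = -533
(z + 1977)*(-30417 - 49836) = (-533 + 1977)*(-30417 - 49836) = 1444*(-80253) = -115885332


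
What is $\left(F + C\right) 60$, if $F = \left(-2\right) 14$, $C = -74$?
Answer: $-6120$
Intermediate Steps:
$F = -28$
$\left(F + C\right) 60 = \left(-28 - 74\right) 60 = \left(-102\right) 60 = -6120$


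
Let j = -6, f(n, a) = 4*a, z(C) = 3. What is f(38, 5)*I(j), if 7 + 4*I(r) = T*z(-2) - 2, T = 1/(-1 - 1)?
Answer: -105/2 ≈ -52.500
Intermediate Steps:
T = -1/2 (T = 1/(-2) = -1/2 ≈ -0.50000)
I(r) = -21/8 (I(r) = -7/4 + (-1/2*3 - 2)/4 = -7/4 + (-3/2 - 2)/4 = -7/4 + (1/4)*(-7/2) = -7/4 - 7/8 = -21/8)
f(38, 5)*I(j) = (4*5)*(-21/8) = 20*(-21/8) = -105/2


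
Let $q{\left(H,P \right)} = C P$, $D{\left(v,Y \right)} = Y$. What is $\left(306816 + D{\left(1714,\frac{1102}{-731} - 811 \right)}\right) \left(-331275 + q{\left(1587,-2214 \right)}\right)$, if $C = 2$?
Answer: $- \frac{75092918307759}{731} \approx -1.0273 \cdot 10^{11}$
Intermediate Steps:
$q{\left(H,P \right)} = 2 P$
$\left(306816 + D{\left(1714,\frac{1102}{-731} - 811 \right)}\right) \left(-331275 + q{\left(1587,-2214 \right)}\right) = \left(306816 + \left(\frac{1102}{-731} - 811\right)\right) \left(-331275 + 2 \left(-2214\right)\right) = \left(306816 + \left(1102 \left(- \frac{1}{731}\right) - 811\right)\right) \left(-331275 - 4428\right) = \left(306816 - \frac{593943}{731}\right) \left(-335703\right) = \frac{223688553}{731} \left(-335703\right) = - \frac{75092918307759}{731}$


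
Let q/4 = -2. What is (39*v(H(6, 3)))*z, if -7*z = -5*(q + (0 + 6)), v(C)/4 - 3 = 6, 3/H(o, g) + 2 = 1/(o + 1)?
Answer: -14040/7 ≈ -2005.7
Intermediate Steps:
H(o, g) = 3/(-2 + 1/(1 + o)) (H(o, g) = 3/(-2 + 1/(o + 1)) = 3/(-2 + 1/(1 + o)))
q = -8 (q = 4*(-2) = -8)
v(C) = 36 (v(C) = 12 + 4*6 = 12 + 24 = 36)
z = -10/7 (z = -(-5)*(-8 + (0 + 6))/7 = -(-5)*(-8 + 6)/7 = -(-5)*(-2)/7 = -1/7*10 = -10/7 ≈ -1.4286)
(39*v(H(6, 3)))*z = (39*36)*(-10/7) = 1404*(-10/7) = -14040/7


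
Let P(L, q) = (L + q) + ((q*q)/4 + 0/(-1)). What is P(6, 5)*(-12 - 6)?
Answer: -621/2 ≈ -310.50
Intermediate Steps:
P(L, q) = L + q + q**2/4 (P(L, q) = (L + q) + (q**2*(1/4) + 0*(-1)) = (L + q) + (q**2/4 + 0) = (L + q) + q**2/4 = L + q + q**2/4)
P(6, 5)*(-12 - 6) = (6 + 5 + (1/4)*5**2)*(-12 - 6) = (6 + 5 + (1/4)*25)*(-18) = (6 + 5 + 25/4)*(-18) = (69/4)*(-18) = -621/2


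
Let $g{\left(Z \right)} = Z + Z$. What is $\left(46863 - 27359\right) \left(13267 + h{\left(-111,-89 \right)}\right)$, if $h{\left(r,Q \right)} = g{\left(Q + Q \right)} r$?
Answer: $1029479632$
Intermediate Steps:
$g{\left(Z \right)} = 2 Z$
$h{\left(r,Q \right)} = 4 Q r$ ($h{\left(r,Q \right)} = 2 \left(Q + Q\right) r = 2 \cdot 2 Q r = 4 Q r$)
$\left(46863 - 27359\right) \left(13267 + h{\left(-111,-89 \right)}\right) = \left(46863 - 27359\right) \left(13267 + 4 \left(-89\right) \left(-111\right)\right) = 19504 \left(13267 + 39516\right) = 19504 \cdot 52783 = 1029479632$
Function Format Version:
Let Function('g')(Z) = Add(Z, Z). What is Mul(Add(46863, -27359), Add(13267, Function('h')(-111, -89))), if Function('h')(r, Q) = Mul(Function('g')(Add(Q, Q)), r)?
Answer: 1029479632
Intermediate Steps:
Function('g')(Z) = Mul(2, Z)
Function('h')(r, Q) = Mul(4, Q, r) (Function('h')(r, Q) = Mul(Mul(2, Add(Q, Q)), r) = Mul(Mul(2, Mul(2, Q)), r) = Mul(Mul(4, Q), r) = Mul(4, Q, r))
Mul(Add(46863, -27359), Add(13267, Function('h')(-111, -89))) = Mul(Add(46863, -27359), Add(13267, Mul(4, -89, -111))) = Mul(19504, Add(13267, 39516)) = Mul(19504, 52783) = 1029479632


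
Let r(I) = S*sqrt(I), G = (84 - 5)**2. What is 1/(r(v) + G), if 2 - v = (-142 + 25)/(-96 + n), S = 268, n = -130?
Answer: 705233/4389328633 - 134*sqrt(75710)/4389328633 ≈ 0.00015227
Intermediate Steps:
G = 6241 (G = 79**2 = 6241)
v = 335/226 (v = 2 - (-142 + 25)/(-96 - 130) = 2 - (-117)/(-226) = 2 - (-117)*(-1)/226 = 2 - 1*117/226 = 2 - 117/226 = 335/226 ≈ 1.4823)
r(I) = 268*sqrt(I)
1/(r(v) + G) = 1/(268*sqrt(335/226) + 6241) = 1/(268*(sqrt(75710)/226) + 6241) = 1/(134*sqrt(75710)/113 + 6241) = 1/(6241 + 134*sqrt(75710)/113)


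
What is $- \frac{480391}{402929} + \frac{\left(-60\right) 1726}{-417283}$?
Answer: $- \frac{158731670413}{168135421907} \approx -0.94407$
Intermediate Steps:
$- \frac{480391}{402929} + \frac{\left(-60\right) 1726}{-417283} = \left(-480391\right) \frac{1}{402929} - - \frac{103560}{417283} = - \frac{480391}{402929} + \frac{103560}{417283} = - \frac{158731670413}{168135421907}$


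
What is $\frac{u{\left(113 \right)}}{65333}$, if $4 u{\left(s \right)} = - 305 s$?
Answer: $- \frac{34465}{261332} \approx -0.13188$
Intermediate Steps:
$u{\left(s \right)} = - \frac{305 s}{4}$ ($u{\left(s \right)} = \frac{\left(-305\right) s}{4} = - \frac{305 s}{4}$)
$\frac{u{\left(113 \right)}}{65333} = \frac{\left(- \frac{305}{4}\right) 113}{65333} = \left(- \frac{34465}{4}\right) \frac{1}{65333} = - \frac{34465}{261332}$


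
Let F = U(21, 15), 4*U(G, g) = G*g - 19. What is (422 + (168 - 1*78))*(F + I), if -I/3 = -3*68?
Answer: 351232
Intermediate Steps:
U(G, g) = -19/4 + G*g/4 (U(G, g) = (G*g - 19)/4 = (-19 + G*g)/4 = -19/4 + G*g/4)
I = 612 (I = -(-9)*68 = -3*(-204) = 612)
F = 74 (F = -19/4 + (¼)*21*15 = -19/4 + 315/4 = 74)
(422 + (168 - 1*78))*(F + I) = (422 + (168 - 1*78))*(74 + 612) = (422 + (168 - 78))*686 = (422 + 90)*686 = 512*686 = 351232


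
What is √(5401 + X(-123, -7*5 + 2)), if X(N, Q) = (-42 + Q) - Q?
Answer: √5359 ≈ 73.205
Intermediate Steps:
X(N, Q) = -42
√(5401 + X(-123, -7*5 + 2)) = √(5401 - 42) = √5359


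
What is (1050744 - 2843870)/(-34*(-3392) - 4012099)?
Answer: 1793126/3896771 ≈ 0.46016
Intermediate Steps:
(1050744 - 2843870)/(-34*(-3392) - 4012099) = -1793126/(115328 - 4012099) = -1793126/(-3896771) = -1793126*(-1/3896771) = 1793126/3896771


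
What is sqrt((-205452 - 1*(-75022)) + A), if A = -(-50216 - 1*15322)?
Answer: 2*I*sqrt(16223) ≈ 254.74*I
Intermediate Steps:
A = 65538 (A = -(-50216 - 15322) = -1*(-65538) = 65538)
sqrt((-205452 - 1*(-75022)) + A) = sqrt((-205452 - 1*(-75022)) + 65538) = sqrt((-205452 + 75022) + 65538) = sqrt(-130430 + 65538) = sqrt(-64892) = 2*I*sqrt(16223)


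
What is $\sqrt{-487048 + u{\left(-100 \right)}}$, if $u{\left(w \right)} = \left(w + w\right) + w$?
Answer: $2 i \sqrt{121837} \approx 698.1 i$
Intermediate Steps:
$u{\left(w \right)} = 3 w$ ($u{\left(w \right)} = 2 w + w = 3 w$)
$\sqrt{-487048 + u{\left(-100 \right)}} = \sqrt{-487048 + 3 \left(-100\right)} = \sqrt{-487048 - 300} = \sqrt{-487348} = 2 i \sqrt{121837}$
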